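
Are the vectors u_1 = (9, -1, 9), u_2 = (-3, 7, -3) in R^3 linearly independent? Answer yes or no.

yes

Form the matrix with these vectors as rows and row reduce.
R2 ← R2 + (1/3)·R1: [0, 20/3, 0]
2 nonzero rows, so the 2 vectors span a space of dimension 2.
Since 2 = 2, the vectors are linearly independent.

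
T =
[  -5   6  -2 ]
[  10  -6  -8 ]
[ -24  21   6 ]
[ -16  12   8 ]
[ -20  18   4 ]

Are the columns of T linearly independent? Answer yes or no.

no

Row reduce T to echelon form.
R2 ← R2 + (2)·R1: [0, 6, -12]
R3 ← R3 − (24/5)·R1: [0, -39/5, 78/5]
R4 ← R4 − (16/5)·R1: [0, -36/5, 72/5]
R5 ← R5 − (4)·R1: [0, -6, 12]
R3 ← R3 + (13/10)·R2: [0, 0, 0]
R4 ← R4 + (6/5)·R2: [0, 0, 0]
R5 ← R5 + R2: [0, 0, 0]
2 pivots among 3 columns.
Only 2 < 3 pivot columns, so the columns are linearly dependent.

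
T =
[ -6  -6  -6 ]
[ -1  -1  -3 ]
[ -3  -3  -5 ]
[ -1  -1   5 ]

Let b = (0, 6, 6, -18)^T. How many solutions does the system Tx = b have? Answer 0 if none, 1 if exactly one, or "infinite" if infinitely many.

infinite

Row reduce the augmented matrix [T | b].
R2 ← R2 − (1/6)·R1: [0, 0, -2, 6]
R3 ← R3 − (1/2)·R1: [0, 0, -2, 6]
R4 ← R4 − (1/6)·R1: [0, 0, 6, -18]
R3 ← R3 − R2: [0, 0, 0, 0]
R4 ← R4 + (3)·R2: [0, 0, 0, 0]
The echelon form has 2 nonzero rows, and every pivot lies in the first 3 columns, so rank(T) = rank([T|b]) = 2.
The system is consistent.
rank = 2 < 3 unknowns, so there are infinitely many solutions.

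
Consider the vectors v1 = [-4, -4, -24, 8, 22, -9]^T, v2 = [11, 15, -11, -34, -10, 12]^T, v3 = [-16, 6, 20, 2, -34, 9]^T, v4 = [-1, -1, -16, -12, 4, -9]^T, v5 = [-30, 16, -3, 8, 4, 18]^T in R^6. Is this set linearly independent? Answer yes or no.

Form the matrix with these vectors as rows and row reduce.
R2 ← R2 + (11/4)·R1: [0, 4, -77, -12, 101/2, -51/4]
R3 ← R3 − (4)·R1: [0, 22, 116, -30, -122, 45]
R4 ← R4 − (1/4)·R1: [0, 0, -10, -14, -3/2, -27/4]
R5 ← R5 − (15/2)·R1: [0, 46, 177, -52, -161, 171/2]
R3 ← R3 − (11/2)·R2: [0, 0, 1079/2, 36, -1599/4, 921/8]
R5 ← R5 − (23/2)·R2: [0, 0, 2125/2, 86, -2967/4, 1857/8]
R4 ← R4 + (20/1079)·R3: [0, 0, 0, -14386/1079, -1479/166, -19923/4316]
R5 ← R5 − (2125/1079)·R3: [0, 0, 0, 16294/1079, 7557/166, 23289/4316]
R5 ← R5 + (8147/7193)·R4: [0, 0, 0, 0, 254868/7193, 1206/7193]
5 nonzero rows, so the 5 vectors span a space of dimension 5.
Since 5 = 5, the vectors are linearly independent.

yes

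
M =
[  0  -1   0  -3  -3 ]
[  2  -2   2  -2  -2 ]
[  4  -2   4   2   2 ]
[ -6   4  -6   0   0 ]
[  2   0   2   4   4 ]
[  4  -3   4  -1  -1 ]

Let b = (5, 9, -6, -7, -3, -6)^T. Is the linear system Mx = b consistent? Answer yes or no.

Row reduce the augmented matrix [M | b].
Swap R1 ↔ R2
R3 ← R3 − (2)·R1: [0, 2, 0, 6, 6, -24]
R4 ← R4 + (3)·R1: [0, -2, 0, -6, -6, 20]
R5 ← R5 − R1: [0, 2, 0, 6, 6, -12]
R6 ← R6 − (2)·R1: [0, 1, 0, 3, 3, -24]
R3 ← R3 + (2)·R2: [0, 0, 0, 0, 0, -14]
R4 ← R4 − (2)·R2: [0, 0, 0, 0, 0, 10]
R5 ← R5 + (2)·R2: [0, 0, 0, 0, 0, -2]
R6 ← R6 + R2: [0, 0, 0, 0, 0, -19]
R4 ← R4 + (5/7)·R3: [0, 0, 0, 0, 0, 0]
R5 ← R5 − (1/7)·R3: [0, 0, 0, 0, 0, 0]
R6 ← R6 − (19/14)·R3: [0, 0, 0, 0, 0, 0]
The echelon form has 3 nonzero rows; the last pivot sits in the augmented column, so rank(M) = 2 but rank([M|b]) = 3.
Since the ranks differ, the system is inconsistent.

no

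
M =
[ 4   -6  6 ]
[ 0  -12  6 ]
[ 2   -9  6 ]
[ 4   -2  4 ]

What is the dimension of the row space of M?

Row reduce to echelon form.
R3 ← R3 − (1/2)·R1: [0, -6, 3]
R4 ← R4 − R1: [0, 4, -2]
R3 ← R3 − (1/2)·R2: [0, 0, 0]
R4 ← R4 + (1/3)·R2: [0, 0, 0]
Echelon form has 2 nonzero rows, so rank(M) = 2.
The row space has dimension equal to the rank: 2.

2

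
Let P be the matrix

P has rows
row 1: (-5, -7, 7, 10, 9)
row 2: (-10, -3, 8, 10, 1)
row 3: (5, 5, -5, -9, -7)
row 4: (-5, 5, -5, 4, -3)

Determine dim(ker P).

2

Row reduce to echelon form.
R2 ← R2 − (2)·R1: [0, 11, -6, -10, -17]
R3 ← R3 + R1: [0, -2, 2, 1, 2]
R4 ← R4 − R1: [0, 12, -12, -6, -12]
R3 ← R3 + (2/11)·R2: [0, 0, 10/11, -9/11, -12/11]
R4 ← R4 − (12/11)·R2: [0, 0, -60/11, 54/11, 72/11]
R4 ← R4 + (6)·R3: [0, 0, 0, 0, 0]
3 nonzero rows, so rank(P) = 3.
P has 5 columns; by rank–nullity, nullity = 5 − 3 = 2.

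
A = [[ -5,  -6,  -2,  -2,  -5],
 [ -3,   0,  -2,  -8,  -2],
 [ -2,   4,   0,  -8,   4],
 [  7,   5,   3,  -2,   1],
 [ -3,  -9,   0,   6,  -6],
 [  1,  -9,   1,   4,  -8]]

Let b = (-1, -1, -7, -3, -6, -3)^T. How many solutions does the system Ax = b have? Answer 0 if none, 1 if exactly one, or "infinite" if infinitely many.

0

Row reduce the augmented matrix [A | b].
R2 ← R2 − (3/5)·R1: [0, 18/5, -4/5, -34/5, 1, -2/5]
R3 ← R3 − (2/5)·R1: [0, 32/5, 4/5, -36/5, 6, -33/5]
R4 ← R4 + (7/5)·R1: [0, -17/5, 1/5, -24/5, -6, -22/5]
R5 ← R5 − (3/5)·R1: [0, -27/5, 6/5, 36/5, -3, -27/5]
R6 ← R6 + (1/5)·R1: [0, -51/5, 3/5, 18/5, -9, -16/5]
R3 ← R3 − (16/9)·R2: [0, 0, 20/9, 44/9, 38/9, -53/9]
R4 ← R4 + (17/18)·R2: [0, 0, -5/9, -101/9, -91/18, -43/9]
R5 ← R5 + (3/2)·R2: [0, 0, 0, -3, -3/2, -6]
R6 ← R6 + (17/6)·R2: [0, 0, -5/3, -47/3, -37/6, -13/3]
R4 ← R4 + (1/4)·R3: [0, 0, 0, -10, -4, -25/4]
R6 ← R6 + (3/4)·R3: [0, 0, 0, -12, -3, -35/4]
R5 ← R5 − (3/10)·R4: [0, 0, 0, 0, -3/10, -33/8]
R6 ← R6 − (6/5)·R4: [0, 0, 0, 0, 9/5, -5/4]
R6 ← R6 + (6)·R5: [0, 0, 0, 0, 0, -26]
The echelon form has 6 nonzero rows; the last pivot sits in the augmented column, so rank(A) = 5 but rank([A|b]) = 6.
Since the ranks differ, the system is inconsistent.
It has no solutions.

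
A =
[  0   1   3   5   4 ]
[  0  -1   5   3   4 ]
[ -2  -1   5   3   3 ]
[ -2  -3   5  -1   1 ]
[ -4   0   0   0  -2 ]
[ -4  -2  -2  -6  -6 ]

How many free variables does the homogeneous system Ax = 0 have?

Row reduce to echelon form.
Swap R1 ↔ R3
R4 ← R4 − R1: [0, -2, 0, -4, -2]
R5 ← R5 − (2)·R1: [0, 2, -10, -6, -8]
R6 ← R6 − (2)·R1: [0, 0, -12, -12, -12]
R3 ← R3 + R2: [0, 0, 8, 8, 8]
R4 ← R4 − (2)·R2: [0, 0, -10, -10, -10]
R5 ← R5 + (2)·R2: [0, 0, 0, 0, 0]
R4 ← R4 + (5/4)·R3: [0, 0, 0, 0, 0]
R6 ← R6 + (3/2)·R3: [0, 0, 0, 0, 0]
3 nonzero rows, so rank(A) = 3.
A has 5 columns; by rank–nullity, nullity = 5 − 3 = 2.

2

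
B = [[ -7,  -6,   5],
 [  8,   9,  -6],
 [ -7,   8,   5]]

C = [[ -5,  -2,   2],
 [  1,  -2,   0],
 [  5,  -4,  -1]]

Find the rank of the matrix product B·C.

First compute BC:
[[ 54,   6, -19],
 [-61, -10,  22],
 [ 68, -22, -19]]
Now row reduce the product.
R2 ← R2 + (61/54)·R1: [0, -29/9, 29/54]
R3 ← R3 − (34/27)·R1: [0, -266/9, 133/27]
R3 ← R3 − (266/29)·R2: [0, 0, 0]
2 nonzero rows, so rank(BC) = 2.

2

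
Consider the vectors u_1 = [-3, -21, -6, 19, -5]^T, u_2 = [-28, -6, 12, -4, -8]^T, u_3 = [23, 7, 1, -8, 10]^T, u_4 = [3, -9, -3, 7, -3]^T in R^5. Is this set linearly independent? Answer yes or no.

Form the matrix with these vectors as rows and row reduce.
R2 ← R2 − (28/3)·R1: [0, 190, 68, -544/3, 116/3]
R3 ← R3 + (23/3)·R1: [0, -154, -45, 413/3, -85/3]
R4 ← R4 + R1: [0, -30, -9, 26, -8]
R3 ← R3 + (77/95)·R2: [0, 0, 961/95, -2653/285, 857/285]
R4 ← R4 + (3/19)·R2: [0, 0, 33/19, -50/19, -36/19]
R4 ← R4 − (165/961)·R3: [0, 0, 0, -993/961, -2317/961]
4 nonzero rows, so the 4 vectors span a space of dimension 4.
Since 4 = 4, the vectors are linearly independent.

yes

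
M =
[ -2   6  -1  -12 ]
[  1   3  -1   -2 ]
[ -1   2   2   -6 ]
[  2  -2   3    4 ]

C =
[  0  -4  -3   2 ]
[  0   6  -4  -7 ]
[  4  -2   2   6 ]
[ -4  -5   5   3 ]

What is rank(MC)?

First compute MC:
[[ 44, 106, -80, -88],
 [  4,  26, -27, -31],
 [ 32,  42, -31, -22],
 [ -4, -46,  28,  48]]
Now row reduce the product.
R2 ← R2 − (1/11)·R1: [0, 180/11, -217/11, -23]
R3 ← R3 − (8/11)·R1: [0, -386/11, 299/11, 42]
R4 ← R4 + (1/11)·R1: [0, -400/11, 228/11, 40]
R3 ← R3 + (193/90)·R2: [0, 0, -1361/90, -659/90]
R4 ← R4 + (20/9)·R2: [0, 0, -208/9, -100/9]
R4 ← R4 − (2080/1361)·R3: [0, 0, 0, 108/1361]
4 nonzero rows, so rank(MC) = 4.

4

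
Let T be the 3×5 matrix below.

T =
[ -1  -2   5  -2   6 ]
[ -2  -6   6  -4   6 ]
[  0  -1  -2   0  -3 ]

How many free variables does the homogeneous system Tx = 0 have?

Row reduce to echelon form.
R2 ← R2 − (2)·R1: [0, -2, -4, 0, -6]
R3 ← R3 − (1/2)·R2: [0, 0, 0, 0, 0]
2 nonzero rows, so rank(T) = 2.
T has 5 columns; by rank–nullity, nullity = 5 − 2 = 3.

3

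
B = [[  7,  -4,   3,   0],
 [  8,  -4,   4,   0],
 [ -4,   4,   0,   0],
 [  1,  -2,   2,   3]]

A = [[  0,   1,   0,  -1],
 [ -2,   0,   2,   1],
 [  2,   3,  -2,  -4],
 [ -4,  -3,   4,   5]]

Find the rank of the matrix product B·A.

2

First compute BA:
[[ 14,  16, -14, -23],
 [ 16,  20, -16, -28],
 [ -8,  -4,   8,   8],
 [ -4,  -2,   4,   4]]
Now row reduce the product.
R2 ← R2 − (8/7)·R1: [0, 12/7, 0, -12/7]
R3 ← R3 + (4/7)·R1: [0, 36/7, 0, -36/7]
R4 ← R4 + (2/7)·R1: [0, 18/7, 0, -18/7]
R3 ← R3 − (3)·R2: [0, 0, 0, 0]
R4 ← R4 − (3/2)·R2: [0, 0, 0, 0]
2 nonzero rows, so rank(BA) = 2.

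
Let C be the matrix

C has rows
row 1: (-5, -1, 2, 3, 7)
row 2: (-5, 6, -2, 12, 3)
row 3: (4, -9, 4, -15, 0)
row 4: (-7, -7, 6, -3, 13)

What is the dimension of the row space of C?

2

Row reduce to echelon form.
R2 ← R2 − R1: [0, 7, -4, 9, -4]
R3 ← R3 + (4/5)·R1: [0, -49/5, 28/5, -63/5, 28/5]
R4 ← R4 − (7/5)·R1: [0, -28/5, 16/5, -36/5, 16/5]
R3 ← R3 + (7/5)·R2: [0, 0, 0, 0, 0]
R4 ← R4 + (4/5)·R2: [0, 0, 0, 0, 0]
Echelon form has 2 nonzero rows, so rank(C) = 2.
The row space has dimension equal to the rank: 2.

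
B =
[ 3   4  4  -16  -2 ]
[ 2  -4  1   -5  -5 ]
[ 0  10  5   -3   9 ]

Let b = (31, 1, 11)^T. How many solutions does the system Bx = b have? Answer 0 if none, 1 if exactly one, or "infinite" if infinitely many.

Row reduce the augmented matrix [B | b].
R2 ← R2 − (2/3)·R1: [0, -20/3, -5/3, 17/3, -11/3, -59/3]
R3 ← R3 + (3/2)·R2: [0, 0, 5/2, 11/2, 7/2, -37/2]
The echelon form has 3 nonzero rows, and every pivot lies in the first 5 columns, so rank(B) = rank([B|b]) = 3.
The system is consistent.
rank = 3 < 5 unknowns, so there are infinitely many solutions.

infinite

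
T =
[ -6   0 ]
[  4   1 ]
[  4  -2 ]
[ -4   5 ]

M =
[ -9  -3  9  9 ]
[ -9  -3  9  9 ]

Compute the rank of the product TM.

First compute TM:
[[ 54,  18, -54, -54],
 [-45, -15,  45,  45],
 [-18,  -6,  18,  18],
 [ -9,  -3,   9,   9]]
Now row reduce the product.
R2 ← R2 + (5/6)·R1: [0, 0, 0, 0]
R3 ← R3 + (1/3)·R1: [0, 0, 0, 0]
R4 ← R4 + (1/6)·R1: [0, 0, 0, 0]
1 nonzero row, so rank(TM) = 1.

1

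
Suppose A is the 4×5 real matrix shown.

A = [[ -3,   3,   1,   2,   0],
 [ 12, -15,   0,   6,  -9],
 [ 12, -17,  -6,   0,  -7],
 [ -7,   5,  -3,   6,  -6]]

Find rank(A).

Row reduce to echelon form.
R2 ← R2 + (4)·R1: [0, -3, 4, 14, -9]
R3 ← R3 + (4)·R1: [0, -5, -2, 8, -7]
R4 ← R4 − (7/3)·R1: [0, -2, -16/3, 4/3, -6]
R3 ← R3 − (5/3)·R2: [0, 0, -26/3, -46/3, 8]
R4 ← R4 − (2/3)·R2: [0, 0, -8, -8, 0]
R4 ← R4 − (12/13)·R3: [0, 0, 0, 80/13, -96/13]
Echelon form has 4 nonzero rows, so rank(A) = 4.

4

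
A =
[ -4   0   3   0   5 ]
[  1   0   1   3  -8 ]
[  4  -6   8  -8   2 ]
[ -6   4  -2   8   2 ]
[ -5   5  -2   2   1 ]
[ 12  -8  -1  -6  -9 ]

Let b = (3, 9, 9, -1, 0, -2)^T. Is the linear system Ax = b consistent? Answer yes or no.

no

Row reduce the augmented matrix [A | b].
R2 ← R2 + (1/4)·R1: [0, 0, 7/4, 3, -27/4, 39/4]
R3 ← R3 + R1: [0, -6, 11, -8, 7, 12]
R4 ← R4 − (3/2)·R1: [0, 4, -13/2, 8, -11/2, -11/2]
R5 ← R5 − (5/4)·R1: [0, 5, -23/4, 2, -21/4, -15/4]
R6 ← R6 + (3)·R1: [0, -8, 8, -6, 6, 7]
Swap R2 ↔ R3
R4 ← R4 + (2/3)·R2: [0, 0, 5/6, 8/3, -5/6, 5/2]
R5 ← R5 + (5/6)·R2: [0, 0, 41/12, -14/3, 7/12, 25/4]
R6 ← R6 − (4/3)·R2: [0, 0, -20/3, 14/3, -10/3, -9]
R4 ← R4 − (10/21)·R3: [0, 0, 0, 26/21, 50/21, -15/7]
R5 ← R5 − (41/21)·R3: [0, 0, 0, -221/21, 289/21, -179/14]
R6 ← R6 + (80/21)·R3: [0, 0, 0, 338/21, -610/21, 197/7]
R5 ← R5 + (17/2)·R4: [0, 0, 0, 0, 34, -31]
R6 ← R6 − (13)·R4: [0, 0, 0, 0, -60, 56]
R6 ← R6 + (30/17)·R5: [0, 0, 0, 0, 0, 22/17]
The echelon form has 6 nonzero rows; the last pivot sits in the augmented column, so rank(A) = 5 but rank([A|b]) = 6.
Since the ranks differ, the system is inconsistent.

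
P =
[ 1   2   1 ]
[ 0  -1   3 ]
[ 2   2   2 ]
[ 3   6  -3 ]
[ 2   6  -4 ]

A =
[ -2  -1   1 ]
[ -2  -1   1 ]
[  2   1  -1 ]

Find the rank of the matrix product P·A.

1

First compute PA:
[[ -4,  -2,   2],
 [  8,   4,  -4],
 [ -4,  -2,   2],
 [-24, -12,  12],
 [-24, -12,  12]]
Now row reduce the product.
R2 ← R2 + (2)·R1: [0, 0, 0]
R3 ← R3 − R1: [0, 0, 0]
R4 ← R4 − (6)·R1: [0, 0, 0]
R5 ← R5 − (6)·R1: [0, 0, 0]
1 nonzero row, so rank(PA) = 1.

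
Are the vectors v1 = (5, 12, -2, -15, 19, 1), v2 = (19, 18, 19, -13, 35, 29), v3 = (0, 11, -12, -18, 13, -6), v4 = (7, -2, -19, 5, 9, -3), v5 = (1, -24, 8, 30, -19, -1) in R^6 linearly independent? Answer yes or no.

yes

Form the matrix with these vectors as rows and row reduce.
R2 ← R2 − (19/5)·R1: [0, -138/5, 133/5, 44, -186/5, 126/5]
R4 ← R4 − (7/5)·R1: [0, -94/5, -81/5, 26, -88/5, -22/5]
R5 ← R5 − (1/5)·R1: [0, -132/5, 42/5, 33, -114/5, -6/5]
R3 ← R3 + (55/138)·R2: [0, 0, -193/138, -32/69, -42/23, 93/23]
R4 ← R4 − (47/69)·R2: [0, 0, -2368/69, -274/69, 178/23, -496/23]
R5 ← R5 − (22/23)·R2: [0, 0, -392/23, -209/23, 294/23, -582/23]
R4 ← R4 − (4736/193)·R3: [0, 0, 0, 1430/193, 10142/193, -23312/193]
R5 ← R5 − (2352/193)·R3: [0, 0, 0, -663/193, 6762/193, -14394/193]
R5 ← R5 + (51/110)·R4: [0, 0, 0, 0, 297/5, -7182/55]
5 nonzero rows, so the 5 vectors span a space of dimension 5.
Since 5 = 5, the vectors are linearly independent.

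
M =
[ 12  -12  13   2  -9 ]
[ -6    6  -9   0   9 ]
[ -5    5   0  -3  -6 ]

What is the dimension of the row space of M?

2

Row reduce to echelon form.
R2 ← R2 + (1/2)·R1: [0, 0, -5/2, 1, 9/2]
R3 ← R3 + (5/12)·R1: [0, 0, 65/12, -13/6, -39/4]
R3 ← R3 + (13/6)·R2: [0, 0, 0, 0, 0]
Echelon form has 2 nonzero rows, so rank(M) = 2.
The row space has dimension equal to the rank: 2.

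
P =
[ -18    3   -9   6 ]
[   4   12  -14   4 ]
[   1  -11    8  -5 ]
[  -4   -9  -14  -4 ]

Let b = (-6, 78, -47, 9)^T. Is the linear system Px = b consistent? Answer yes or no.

yes

Row reduce the augmented matrix [P | b].
R2 ← R2 + (2/9)·R1: [0, 38/3, -16, 16/3, 230/3]
R3 ← R3 + (1/18)·R1: [0, -65/6, 15/2, -14/3, -142/3]
R4 ← R4 − (2/9)·R1: [0, -29/3, -12, -16/3, 31/3]
R3 ← R3 + (65/76)·R2: [0, 0, -235/38, -2/19, 693/38]
R4 ← R4 + (29/38)·R2: [0, 0, -460/19, -24/19, 1308/19]
R4 ← R4 − (184/47)·R3: [0, 0, 0, -40/47, -120/47]
The echelon form has 4 nonzero rows, and every pivot lies in the first 4 columns, so rank(P) = rank([P|b]) = 4.
The system is consistent.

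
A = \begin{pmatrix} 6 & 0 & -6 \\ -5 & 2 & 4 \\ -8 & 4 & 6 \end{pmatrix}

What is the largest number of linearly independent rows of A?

2

Row reduce to echelon form.
R2 ← R2 + (5/6)·R1: [0, 2, -1]
R3 ← R3 + (4/3)·R1: [0, 4, -2]
R3 ← R3 − (2)·R2: [0, 0, 0]
Echelon form has 2 nonzero rows, so rank(A) = 2.
The rank gives the maximum number of linearly independent rows: 2.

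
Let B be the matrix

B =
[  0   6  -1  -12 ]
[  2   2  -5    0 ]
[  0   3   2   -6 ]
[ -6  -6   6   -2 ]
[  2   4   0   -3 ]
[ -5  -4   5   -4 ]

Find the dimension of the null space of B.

0

Row reduce to echelon form.
Swap R1 ↔ R2
R4 ← R4 + (3)·R1: [0, 0, -9, -2]
R5 ← R5 − R1: [0, 2, 5, -3]
R6 ← R6 + (5/2)·R1: [0, 1, -15/2, -4]
R3 ← R3 − (1/2)·R2: [0, 0, 5/2, 0]
R5 ← R5 − (1/3)·R2: [0, 0, 16/3, 1]
R6 ← R6 − (1/6)·R2: [0, 0, -22/3, -2]
R4 ← R4 + (18/5)·R3: [0, 0, 0, -2]
R5 ← R5 − (32/15)·R3: [0, 0, 0, 1]
R6 ← R6 + (44/15)·R3: [0, 0, 0, -2]
R5 ← R5 + (1/2)·R4: [0, 0, 0, 0]
R6 ← R6 − R4: [0, 0, 0, 0]
4 nonzero rows, so rank(B) = 4.
B has 4 columns; by rank–nullity, nullity = 4 − 4 = 0.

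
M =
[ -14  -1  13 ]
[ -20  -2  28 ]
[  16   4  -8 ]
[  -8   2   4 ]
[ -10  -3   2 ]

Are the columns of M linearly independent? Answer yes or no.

yes

Row reduce M to echelon form.
R2 ← R2 − (10/7)·R1: [0, -4/7, 66/7]
R3 ← R3 + (8/7)·R1: [0, 20/7, 48/7]
R4 ← R4 − (4/7)·R1: [0, 18/7, -24/7]
R5 ← R5 − (5/7)·R1: [0, -16/7, -51/7]
R3 ← R3 + (5)·R2: [0, 0, 54]
R4 ← R4 + (9/2)·R2: [0, 0, 39]
R5 ← R5 − (4)·R2: [0, 0, -45]
R4 ← R4 − (13/18)·R3: [0, 0, 0]
R5 ← R5 + (5/6)·R3: [0, 0, 0]
3 pivots among 3 columns.
Every column is a pivot column, so the columns are linearly independent.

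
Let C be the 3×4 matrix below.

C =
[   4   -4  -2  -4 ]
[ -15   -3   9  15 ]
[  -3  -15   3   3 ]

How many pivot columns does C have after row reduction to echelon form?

2

Row reduce to echelon form.
R2 ← R2 + (15/4)·R1: [0, -18, 3/2, 0]
R3 ← R3 + (3/4)·R1: [0, -18, 3/2, 0]
R3 ← R3 − R2: [0, 0, 0, 0]
Echelon form has 2 nonzero rows, so rank(C) = 2.
Each nonzero row contributes one pivot column: 2 pivot columns.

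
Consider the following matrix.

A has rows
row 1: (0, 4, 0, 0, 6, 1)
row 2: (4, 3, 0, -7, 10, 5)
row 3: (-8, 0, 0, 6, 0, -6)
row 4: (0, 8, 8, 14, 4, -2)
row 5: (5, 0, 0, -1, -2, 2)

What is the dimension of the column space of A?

Row reduce to echelon form.
Swap R1 ↔ R2
R3 ← R3 + (2)·R1: [0, 6, 0, -8, 20, 4]
R5 ← R5 − (5/4)·R1: [0, -15/4, 0, 31/4, -29/2, -17/4]
R3 ← R3 − (3/2)·R2: [0, 0, 0, -8, 11, 5/2]
R4 ← R4 − (2)·R2: [0, 0, 8, 14, -8, -4]
R5 ← R5 + (15/16)·R2: [0, 0, 0, 31/4, -71/8, -53/16]
Swap R3 ↔ R4
R5 ← R5 + (31/32)·R4: [0, 0, 0, 0, 57/32, -57/64]
Echelon form has 5 nonzero rows, so rank(A) = 5.
The column space has dimension equal to the rank: 5.

5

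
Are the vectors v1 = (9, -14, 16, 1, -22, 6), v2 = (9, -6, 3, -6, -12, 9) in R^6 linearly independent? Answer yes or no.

Form the matrix with these vectors as rows and row reduce.
R2 ← R2 − R1: [0, 8, -13, -7, 10, 3]
2 nonzero rows, so the 2 vectors span a space of dimension 2.
Since 2 = 2, the vectors are linearly independent.

yes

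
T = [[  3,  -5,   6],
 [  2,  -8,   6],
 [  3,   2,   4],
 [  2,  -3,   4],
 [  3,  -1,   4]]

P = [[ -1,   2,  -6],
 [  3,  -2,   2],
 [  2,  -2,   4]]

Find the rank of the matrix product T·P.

2

First compute TP:
[[ -6,   4,  -4],
 [-14,   8,  -4],
 [ 11,  -6,   2],
 [ -3,   2,  -2],
 [  2,   0,  -4]]
Now row reduce the product.
R2 ← R2 − (7/3)·R1: [0, -4/3, 16/3]
R3 ← R3 + (11/6)·R1: [0, 4/3, -16/3]
R4 ← R4 − (1/2)·R1: [0, 0, 0]
R5 ← R5 + (1/3)·R1: [0, 4/3, -16/3]
R3 ← R3 + R2: [0, 0, 0]
R5 ← R5 + R2: [0, 0, 0]
2 nonzero rows, so rank(TP) = 2.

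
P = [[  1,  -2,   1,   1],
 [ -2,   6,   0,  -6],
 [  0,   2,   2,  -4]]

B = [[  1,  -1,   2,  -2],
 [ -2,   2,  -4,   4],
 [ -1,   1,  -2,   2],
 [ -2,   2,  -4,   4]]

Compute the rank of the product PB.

1

First compute PB:
[[  2,  -2,   4,  -4],
 [ -2,   2,  -4,   4],
 [  2,  -2,   4,  -4]]
Now row reduce the product.
R2 ← R2 + R1: [0, 0, 0, 0]
R3 ← R3 − R1: [0, 0, 0, 0]
1 nonzero row, so rank(PB) = 1.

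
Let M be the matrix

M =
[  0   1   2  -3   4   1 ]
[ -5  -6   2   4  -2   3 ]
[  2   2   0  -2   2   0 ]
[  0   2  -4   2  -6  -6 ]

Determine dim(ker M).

3

Row reduce to echelon form.
Swap R1 ↔ R2
R3 ← R3 + (2/5)·R1: [0, -2/5, 4/5, -2/5, 6/5, 6/5]
R3 ← R3 + (2/5)·R2: [0, 0, 8/5, -8/5, 14/5, 8/5]
R4 ← R4 − (2)·R2: [0, 0, -8, 8, -14, -8]
R4 ← R4 + (5)·R3: [0, 0, 0, 0, 0, 0]
3 nonzero rows, so rank(M) = 3.
M has 6 columns; by rank–nullity, nullity = 6 − 3 = 3.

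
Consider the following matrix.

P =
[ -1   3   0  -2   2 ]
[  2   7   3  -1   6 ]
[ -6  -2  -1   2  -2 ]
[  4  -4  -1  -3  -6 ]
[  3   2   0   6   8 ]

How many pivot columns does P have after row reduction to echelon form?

Row reduce to echelon form.
R2 ← R2 + (2)·R1: [0, 13, 3, -5, 10]
R3 ← R3 − (6)·R1: [0, -20, -1, 14, -14]
R4 ← R4 + (4)·R1: [0, 8, -1, -11, 2]
R5 ← R5 + (3)·R1: [0, 11, 0, 0, 14]
R3 ← R3 + (20/13)·R2: [0, 0, 47/13, 82/13, 18/13]
R4 ← R4 − (8/13)·R2: [0, 0, -37/13, -103/13, -54/13]
R5 ← R5 − (11/13)·R2: [0, 0, -33/13, 55/13, 72/13]
R4 ← R4 + (37/47)·R3: [0, 0, 0, -139/47, -144/47]
R5 ← R5 + (33/47)·R3: [0, 0, 0, 407/47, 306/47]
R5 ← R5 + (407/139)·R4: [0, 0, 0, 0, -342/139]
Echelon form has 5 nonzero rows, so rank(P) = 5.
Each nonzero row contributes one pivot column: 5 pivot columns.

5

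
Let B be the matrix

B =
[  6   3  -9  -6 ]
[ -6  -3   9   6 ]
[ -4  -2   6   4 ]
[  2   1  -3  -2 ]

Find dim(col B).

1

Row reduce to echelon form.
R2 ← R2 + R1: [0, 0, 0, 0]
R3 ← R3 + (2/3)·R1: [0, 0, 0, 0]
R4 ← R4 − (1/3)·R1: [0, 0, 0, 0]
Echelon form has 1 nonzero row, so rank(B) = 1.
The column space has dimension equal to the rank: 1.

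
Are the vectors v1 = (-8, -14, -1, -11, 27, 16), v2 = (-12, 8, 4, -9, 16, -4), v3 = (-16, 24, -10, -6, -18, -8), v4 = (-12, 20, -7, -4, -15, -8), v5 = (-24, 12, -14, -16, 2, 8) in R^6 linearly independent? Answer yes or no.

Form the matrix with these vectors as rows and row reduce.
R2 ← R2 − (3/2)·R1: [0, 29, 11/2, 15/2, -49/2, -28]
R3 ← R3 − (2)·R1: [0, 52, -8, 16, -72, -40]
R4 ← R4 − (3/2)·R1: [0, 41, -11/2, 25/2, -111/2, -32]
R5 ← R5 − (3)·R1: [0, 54, -11, 17, -79, -40]
R3 ← R3 − (52/29)·R2: [0, 0, -518/29, 74/29, -814/29, 296/29]
R4 ← R4 − (41/29)·R2: [0, 0, -385/29, 55/29, -605/29, 220/29]
R5 ← R5 − (54/29)·R2: [0, 0, -616/29, 88/29, -968/29, 352/29]
R4 ← R4 − (55/74)·R3: [0, 0, 0, 0, 0, 0]
R5 ← R5 − (44/37)·R3: [0, 0, 0, 0, 0, 0]
3 nonzero rows, so the 5 vectors span a space of dimension 3.
Since 3 < 5, the vectors are linearly dependent.

no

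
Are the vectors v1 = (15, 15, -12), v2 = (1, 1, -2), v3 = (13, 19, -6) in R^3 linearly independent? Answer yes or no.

yes

Form the matrix with these vectors as rows and row reduce.
R2 ← R2 − (1/15)·R1: [0, 0, -6/5]
R3 ← R3 − (13/15)·R1: [0, 6, 22/5]
Swap R2 ↔ R3
3 nonzero rows, so the 3 vectors span a space of dimension 3.
Since 3 = 3, the vectors are linearly independent.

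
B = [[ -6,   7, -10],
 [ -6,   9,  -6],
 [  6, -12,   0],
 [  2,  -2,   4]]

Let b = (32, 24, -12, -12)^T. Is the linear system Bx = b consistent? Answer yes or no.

Row reduce the augmented matrix [B | b].
R2 ← R2 − R1: [0, 2, 4, -8]
R3 ← R3 + R1: [0, -5, -10, 20]
R4 ← R4 + (1/3)·R1: [0, 1/3, 2/3, -4/3]
R3 ← R3 + (5/2)·R2: [0, 0, 0, 0]
R4 ← R4 − (1/6)·R2: [0, 0, 0, 0]
The echelon form has 2 nonzero rows, and every pivot lies in the first 3 columns, so rank(B) = rank([B|b]) = 2.
The system is consistent.

yes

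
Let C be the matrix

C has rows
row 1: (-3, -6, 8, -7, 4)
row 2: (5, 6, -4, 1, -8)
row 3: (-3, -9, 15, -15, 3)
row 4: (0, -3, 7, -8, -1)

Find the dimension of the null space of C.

3

Row reduce to echelon form.
R2 ← R2 + (5/3)·R1: [0, -4, 28/3, -32/3, -4/3]
R3 ← R3 − R1: [0, -3, 7, -8, -1]
R3 ← R3 − (3/4)·R2: [0, 0, 0, 0, 0]
R4 ← R4 − (3/4)·R2: [0, 0, 0, 0, 0]
2 nonzero rows, so rank(C) = 2.
C has 5 columns; by rank–nullity, nullity = 5 − 2 = 3.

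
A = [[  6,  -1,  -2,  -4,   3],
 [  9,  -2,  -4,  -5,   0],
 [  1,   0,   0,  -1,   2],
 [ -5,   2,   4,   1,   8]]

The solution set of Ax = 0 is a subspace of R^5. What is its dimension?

3

Row reduce to echelon form.
R2 ← R2 − (3/2)·R1: [0, -1/2, -1, 1, -9/2]
R3 ← R3 − (1/6)·R1: [0, 1/6, 1/3, -1/3, 3/2]
R4 ← R4 + (5/6)·R1: [0, 7/6, 7/3, -7/3, 21/2]
R3 ← R3 + (1/3)·R2: [0, 0, 0, 0, 0]
R4 ← R4 + (7/3)·R2: [0, 0, 0, 0, 0]
2 nonzero rows, so rank(A) = 2.
A has 5 columns; by rank–nullity, nullity = 5 − 2 = 3.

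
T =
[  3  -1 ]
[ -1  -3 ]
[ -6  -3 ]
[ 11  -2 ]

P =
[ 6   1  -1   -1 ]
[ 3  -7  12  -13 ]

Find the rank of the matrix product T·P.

2

First compute TP:
[[ 15,  10, -15,  10],
 [-15,  20, -35,  40],
 [-45,  15, -30,  45],
 [ 60,  25, -35,  15]]
Now row reduce the product.
R2 ← R2 + R1: [0, 30, -50, 50]
R3 ← R3 + (3)·R1: [0, 45, -75, 75]
R4 ← R4 − (4)·R1: [0, -15, 25, -25]
R3 ← R3 − (3/2)·R2: [0, 0, 0, 0]
R4 ← R4 + (1/2)·R2: [0, 0, 0, 0]
2 nonzero rows, so rank(TP) = 2.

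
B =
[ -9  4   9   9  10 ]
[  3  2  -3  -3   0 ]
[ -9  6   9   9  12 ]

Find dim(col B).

Row reduce to echelon form.
R2 ← R2 + (1/3)·R1: [0, 10/3, 0, 0, 10/3]
R3 ← R3 − R1: [0, 2, 0, 0, 2]
R3 ← R3 − (3/5)·R2: [0, 0, 0, 0, 0]
Echelon form has 2 nonzero rows, so rank(B) = 2.
The column space has dimension equal to the rank: 2.

2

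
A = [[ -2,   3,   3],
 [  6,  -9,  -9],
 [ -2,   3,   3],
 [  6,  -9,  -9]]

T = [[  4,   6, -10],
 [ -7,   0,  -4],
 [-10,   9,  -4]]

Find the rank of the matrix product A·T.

1

First compute AT:
[[-59,  15,  -4],
 [177, -45,  12],
 [-59,  15,  -4],
 [177, -45,  12]]
Now row reduce the product.
R2 ← R2 + (3)·R1: [0, 0, 0]
R3 ← R3 − R1: [0, 0, 0]
R4 ← R4 + (3)·R1: [0, 0, 0]
1 nonzero row, so rank(AT) = 1.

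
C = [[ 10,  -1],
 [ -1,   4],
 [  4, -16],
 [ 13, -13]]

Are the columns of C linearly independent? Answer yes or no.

Row reduce C to echelon form.
R2 ← R2 + (1/10)·R1: [0, 39/10]
R3 ← R3 − (2/5)·R1: [0, -78/5]
R4 ← R4 − (13/10)·R1: [0, -117/10]
R3 ← R3 + (4)·R2: [0, 0]
R4 ← R4 + (3)·R2: [0, 0]
2 pivots among 2 columns.
Every column is a pivot column, so the columns are linearly independent.

yes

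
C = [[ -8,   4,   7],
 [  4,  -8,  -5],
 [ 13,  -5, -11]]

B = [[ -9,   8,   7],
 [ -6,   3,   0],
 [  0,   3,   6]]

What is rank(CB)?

2

First compute CB:
[[ 48, -31, -14],
 [ 12,  -7,  -2],
 [-87,  56,  25]]
Now row reduce the product.
R2 ← R2 − (1/4)·R1: [0, 3/4, 3/2]
R3 ← R3 + (29/16)·R1: [0, -3/16, -3/8]
R3 ← R3 + (1/4)·R2: [0, 0, 0]
2 nonzero rows, so rank(CB) = 2.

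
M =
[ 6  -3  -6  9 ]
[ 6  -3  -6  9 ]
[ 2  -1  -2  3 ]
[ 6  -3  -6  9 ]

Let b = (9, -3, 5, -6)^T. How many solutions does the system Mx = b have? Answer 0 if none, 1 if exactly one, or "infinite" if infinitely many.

0

Row reduce the augmented matrix [M | b].
R2 ← R2 − R1: [0, 0, 0, 0, -12]
R3 ← R3 − (1/3)·R1: [0, 0, 0, 0, 2]
R4 ← R4 − R1: [0, 0, 0, 0, -15]
R3 ← R3 + (1/6)·R2: [0, 0, 0, 0, 0]
R4 ← R4 − (5/4)·R2: [0, 0, 0, 0, 0]
The echelon form has 2 nonzero rows; the last pivot sits in the augmented column, so rank(M) = 1 but rank([M|b]) = 2.
Since the ranks differ, the system is inconsistent.
It has no solutions.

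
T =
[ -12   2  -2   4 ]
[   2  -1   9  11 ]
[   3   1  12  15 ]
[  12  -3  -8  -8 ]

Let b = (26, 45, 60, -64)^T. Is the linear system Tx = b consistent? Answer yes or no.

yes

Row reduce the augmented matrix [T | b].
R2 ← R2 + (1/6)·R1: [0, -2/3, 26/3, 35/3, 148/3]
R3 ← R3 + (1/4)·R1: [0, 3/2, 23/2, 16, 133/2]
R4 ← R4 + R1: [0, -1, -10, -4, -38]
R3 ← R3 + (9/4)·R2: [0, 0, 31, 169/4, 355/2]
R4 ← R4 − (3/2)·R2: [0, 0, -23, -43/2, -112]
R4 ← R4 + (23/31)·R3: [0, 0, 0, 1221/124, 1221/62]
The echelon form has 4 nonzero rows, and every pivot lies in the first 4 columns, so rank(T) = rank([T|b]) = 4.
The system is consistent.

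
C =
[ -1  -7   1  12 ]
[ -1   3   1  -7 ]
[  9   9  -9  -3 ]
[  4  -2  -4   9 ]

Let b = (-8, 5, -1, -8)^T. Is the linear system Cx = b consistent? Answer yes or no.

Row reduce the augmented matrix [C | b].
R2 ← R2 − R1: [0, 10, 0, -19, 13]
R3 ← R3 + (9)·R1: [0, -54, 0, 105, -73]
R4 ← R4 + (4)·R1: [0, -30, 0, 57, -40]
R3 ← R3 + (27/5)·R2: [0, 0, 0, 12/5, -14/5]
R4 ← R4 + (3)·R2: [0, 0, 0, 0, -1]
The echelon form has 4 nonzero rows; the last pivot sits in the augmented column, so rank(C) = 3 but rank([C|b]) = 4.
Since the ranks differ, the system is inconsistent.

no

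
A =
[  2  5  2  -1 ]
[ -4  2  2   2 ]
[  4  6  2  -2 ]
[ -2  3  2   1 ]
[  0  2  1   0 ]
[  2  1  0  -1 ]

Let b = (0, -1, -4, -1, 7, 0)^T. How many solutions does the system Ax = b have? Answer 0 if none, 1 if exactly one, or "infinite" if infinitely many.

Row reduce the augmented matrix [A | b].
R2 ← R2 + (2)·R1: [0, 12, 6, 0, -1]
R3 ← R3 − (2)·R1: [0, -4, -2, 0, -4]
R4 ← R4 + R1: [0, 8, 4, 0, -1]
R6 ← R6 − R1: [0, -4, -2, 0, 0]
R3 ← R3 + (1/3)·R2: [0, 0, 0, 0, -13/3]
R4 ← R4 − (2/3)·R2: [0, 0, 0, 0, -1/3]
R5 ← R5 − (1/6)·R2: [0, 0, 0, 0, 43/6]
R6 ← R6 + (1/3)·R2: [0, 0, 0, 0, -1/3]
R4 ← R4 − (1/13)·R3: [0, 0, 0, 0, 0]
R5 ← R5 + (43/26)·R3: [0, 0, 0, 0, 0]
R6 ← R6 − (1/13)·R3: [0, 0, 0, 0, 0]
The echelon form has 3 nonzero rows; the last pivot sits in the augmented column, so rank(A) = 2 but rank([A|b]) = 3.
Since the ranks differ, the system is inconsistent.
It has no solutions.

0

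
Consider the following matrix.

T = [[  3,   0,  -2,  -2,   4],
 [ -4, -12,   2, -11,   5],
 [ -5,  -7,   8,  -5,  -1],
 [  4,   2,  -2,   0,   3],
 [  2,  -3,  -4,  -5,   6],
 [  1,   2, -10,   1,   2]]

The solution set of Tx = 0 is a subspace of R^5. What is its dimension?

Row reduce to echelon form.
R2 ← R2 + (4/3)·R1: [0, -12, -2/3, -41/3, 31/3]
R3 ← R3 + (5/3)·R1: [0, -7, 14/3, -25/3, 17/3]
R4 ← R4 − (4/3)·R1: [0, 2, 2/3, 8/3, -7/3]
R5 ← R5 − (2/3)·R1: [0, -3, -8/3, -11/3, 10/3]
R6 ← R6 − (1/3)·R1: [0, 2, -28/3, 5/3, 2/3]
R3 ← R3 − (7/12)·R2: [0, 0, 91/18, -13/36, -13/36]
R4 ← R4 + (1/6)·R2: [0, 0, 5/9, 7/18, -11/18]
R5 ← R5 − (1/4)·R2: [0, 0, -5/2, -1/4, 3/4]
R6 ← R6 + (1/6)·R2: [0, 0, -85/9, -11/18, 43/18]
R4 ← R4 − (10/91)·R3: [0, 0, 0, 3/7, -4/7]
R5 ← R5 + (45/91)·R3: [0, 0, 0, -3/7, 4/7]
R6 ← R6 + (170/91)·R3: [0, 0, 0, -9/7, 12/7]
R5 ← R5 + R4: [0, 0, 0, 0, 0]
R6 ← R6 + (3)·R4: [0, 0, 0, 0, 0]
4 nonzero rows, so rank(T) = 4.
T has 5 columns; by rank–nullity, nullity = 5 − 4 = 1.

1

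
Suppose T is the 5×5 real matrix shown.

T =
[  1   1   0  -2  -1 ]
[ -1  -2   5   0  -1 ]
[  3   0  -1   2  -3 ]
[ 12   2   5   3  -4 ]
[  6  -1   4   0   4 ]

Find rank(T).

5

Row reduce to echelon form.
R2 ← R2 + R1: [0, -1, 5, -2, -2]
R3 ← R3 − (3)·R1: [0, -3, -1, 8, 0]
R4 ← R4 − (12)·R1: [0, -10, 5, 27, 8]
R5 ← R5 − (6)·R1: [0, -7, 4, 12, 10]
R3 ← R3 − (3)·R2: [0, 0, -16, 14, 6]
R4 ← R4 − (10)·R2: [0, 0, -45, 47, 28]
R5 ← R5 − (7)·R2: [0, 0, -31, 26, 24]
R4 ← R4 − (45/16)·R3: [0, 0, 0, 61/8, 89/8]
R5 ← R5 − (31/16)·R3: [0, 0, 0, -9/8, 99/8]
R5 ← R5 + (9/61)·R4: [0, 0, 0, 0, 855/61]
Echelon form has 5 nonzero rows, so rank(T) = 5.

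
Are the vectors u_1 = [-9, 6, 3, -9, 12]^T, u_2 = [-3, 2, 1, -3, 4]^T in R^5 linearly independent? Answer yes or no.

no

Form the matrix with these vectors as rows and row reduce.
R2 ← R2 − (1/3)·R1: [0, 0, 0, 0, 0]
1 nonzero row, so the 2 vectors span a space of dimension 1.
Since 1 < 2, the vectors are linearly dependent.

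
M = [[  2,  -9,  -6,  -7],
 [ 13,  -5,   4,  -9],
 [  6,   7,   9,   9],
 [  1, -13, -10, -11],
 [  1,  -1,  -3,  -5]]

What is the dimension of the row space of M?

4

Row reduce to echelon form.
R2 ← R2 − (13/2)·R1: [0, 107/2, 43, 73/2]
R3 ← R3 − (3)·R1: [0, 34, 27, 30]
R4 ← R4 − (1/2)·R1: [0, -17/2, -7, -15/2]
R5 ← R5 − (1/2)·R1: [0, 7/2, 0, -3/2]
R3 ← R3 − (68/107)·R2: [0, 0, -35/107, 728/107]
R4 ← R4 + (17/107)·R2: [0, 0, -18/107, -182/107]
R5 ← R5 − (7/107)·R2: [0, 0, -301/107, -416/107]
R4 ← R4 − (18/35)·R3: [0, 0, 0, -26/5]
R5 ← R5 − (43/5)·R3: [0, 0, 0, -312/5]
R5 ← R5 − (12)·R4: [0, 0, 0, 0]
Echelon form has 4 nonzero rows, so rank(M) = 4.
The row space has dimension equal to the rank: 4.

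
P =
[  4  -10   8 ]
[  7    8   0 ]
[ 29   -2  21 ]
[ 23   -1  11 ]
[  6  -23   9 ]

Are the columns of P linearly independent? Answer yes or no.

yes

Row reduce P to echelon form.
R2 ← R2 − (7/4)·R1: [0, 51/2, -14]
R3 ← R3 − (29/4)·R1: [0, 141/2, -37]
R4 ← R4 − (23/4)·R1: [0, 113/2, -35]
R5 ← R5 − (3/2)·R1: [0, -8, -3]
R3 ← R3 − (47/17)·R2: [0, 0, 29/17]
R4 ← R4 − (113/51)·R2: [0, 0, -203/51]
R5 ← R5 + (16/51)·R2: [0, 0, -377/51]
R4 ← R4 + (7/3)·R3: [0, 0, 0]
R5 ← R5 + (13/3)·R3: [0, 0, 0]
3 pivots among 3 columns.
Every column is a pivot column, so the columns are linearly independent.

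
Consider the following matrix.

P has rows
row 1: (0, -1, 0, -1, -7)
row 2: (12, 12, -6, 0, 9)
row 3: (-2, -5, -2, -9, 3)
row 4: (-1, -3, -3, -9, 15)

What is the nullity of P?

Row reduce to echelon form.
Swap R1 ↔ R2
R3 ← R3 + (1/6)·R1: [0, -3, -3, -9, 9/2]
R4 ← R4 + (1/12)·R1: [0, -2, -7/2, -9, 63/4]
R3 ← R3 − (3)·R2: [0, 0, -3, -6, 51/2]
R4 ← R4 − (2)·R2: [0, 0, -7/2, -7, 119/4]
R4 ← R4 − (7/6)·R3: [0, 0, 0, 0, 0]
3 nonzero rows, so rank(P) = 3.
P has 5 columns; by rank–nullity, nullity = 5 − 3 = 2.

2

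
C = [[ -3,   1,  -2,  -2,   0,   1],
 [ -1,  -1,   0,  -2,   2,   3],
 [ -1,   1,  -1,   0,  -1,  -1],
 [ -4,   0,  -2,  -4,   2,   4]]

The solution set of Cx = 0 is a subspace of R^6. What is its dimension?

4

Row reduce to echelon form.
R2 ← R2 − (1/3)·R1: [0, -4/3, 2/3, -4/3, 2, 8/3]
R3 ← R3 − (1/3)·R1: [0, 2/3, -1/3, 2/3, -1, -4/3]
R4 ← R4 − (4/3)·R1: [0, -4/3, 2/3, -4/3, 2, 8/3]
R3 ← R3 + (1/2)·R2: [0, 0, 0, 0, 0, 0]
R4 ← R4 − R2: [0, 0, 0, 0, 0, 0]
2 nonzero rows, so rank(C) = 2.
C has 6 columns; by rank–nullity, nullity = 6 − 2 = 4.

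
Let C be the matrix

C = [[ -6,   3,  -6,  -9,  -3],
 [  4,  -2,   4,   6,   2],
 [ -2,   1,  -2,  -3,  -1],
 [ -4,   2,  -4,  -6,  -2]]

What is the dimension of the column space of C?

Row reduce to echelon form.
R2 ← R2 + (2/3)·R1: [0, 0, 0, 0, 0]
R3 ← R3 − (1/3)·R1: [0, 0, 0, 0, 0]
R4 ← R4 − (2/3)·R1: [0, 0, 0, 0, 0]
Echelon form has 1 nonzero row, so rank(C) = 1.
The column space has dimension equal to the rank: 1.

1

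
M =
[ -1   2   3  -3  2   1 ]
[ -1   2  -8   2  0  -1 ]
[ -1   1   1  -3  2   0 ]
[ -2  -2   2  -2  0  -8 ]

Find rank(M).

4

Row reduce to echelon form.
R2 ← R2 − R1: [0, 0, -11, 5, -2, -2]
R3 ← R3 − R1: [0, -1, -2, 0, 0, -1]
R4 ← R4 − (2)·R1: [0, -6, -4, 4, -4, -10]
Swap R2 ↔ R3
R4 ← R4 − (6)·R2: [0, 0, 8, 4, -4, -4]
R4 ← R4 + (8/11)·R3: [0, 0, 0, 84/11, -60/11, -60/11]
Echelon form has 4 nonzero rows, so rank(M) = 4.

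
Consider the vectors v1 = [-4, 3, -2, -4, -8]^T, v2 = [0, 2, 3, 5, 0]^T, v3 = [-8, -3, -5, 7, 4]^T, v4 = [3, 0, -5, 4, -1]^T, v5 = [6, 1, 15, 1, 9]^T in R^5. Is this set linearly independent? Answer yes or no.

Form the matrix with these vectors as rows and row reduce.
R3 ← R3 − (2)·R1: [0, -9, -1, 15, 20]
R4 ← R4 + (3/4)·R1: [0, 9/4, -13/2, 1, -7]
R5 ← R5 + (3/2)·R1: [0, 11/2, 12, -5, -3]
R3 ← R3 + (9/2)·R2: [0, 0, 25/2, 75/2, 20]
R4 ← R4 − (9/8)·R2: [0, 0, -79/8, -37/8, -7]
R5 ← R5 − (11/4)·R2: [0, 0, 15/4, -75/4, -3]
R4 ← R4 + (79/100)·R3: [0, 0, 0, 25, 44/5]
R5 ← R5 − (3/10)·R3: [0, 0, 0, -30, -9]
R5 ← R5 + (6/5)·R4: [0, 0, 0, 0, 39/25]
5 nonzero rows, so the 5 vectors span a space of dimension 5.
Since 5 = 5, the vectors are linearly independent.

yes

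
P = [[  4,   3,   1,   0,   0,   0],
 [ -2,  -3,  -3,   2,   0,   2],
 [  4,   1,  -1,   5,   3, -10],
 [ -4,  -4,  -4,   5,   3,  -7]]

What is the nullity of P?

Row reduce to echelon form.
R2 ← R2 + (1/2)·R1: [0, -3/2, -5/2, 2, 0, 2]
R3 ← R3 − R1: [0, -2, -2, 5, 3, -10]
R4 ← R4 + R1: [0, -1, -3, 5, 3, -7]
R3 ← R3 − (4/3)·R2: [0, 0, 4/3, 7/3, 3, -38/3]
R4 ← R4 − (2/3)·R2: [0, 0, -4/3, 11/3, 3, -25/3]
R4 ← R4 + R3: [0, 0, 0, 6, 6, -21]
4 nonzero rows, so rank(P) = 4.
P has 6 columns; by rank–nullity, nullity = 6 − 4 = 2.

2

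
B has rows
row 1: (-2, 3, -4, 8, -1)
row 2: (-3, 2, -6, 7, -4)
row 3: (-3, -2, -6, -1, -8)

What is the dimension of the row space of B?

Row reduce to echelon form.
R2 ← R2 − (3/2)·R1: [0, -5/2, 0, -5, -5/2]
R3 ← R3 − (3/2)·R1: [0, -13/2, 0, -13, -13/2]
R3 ← R3 − (13/5)·R2: [0, 0, 0, 0, 0]
Echelon form has 2 nonzero rows, so rank(B) = 2.
The row space has dimension equal to the rank: 2.

2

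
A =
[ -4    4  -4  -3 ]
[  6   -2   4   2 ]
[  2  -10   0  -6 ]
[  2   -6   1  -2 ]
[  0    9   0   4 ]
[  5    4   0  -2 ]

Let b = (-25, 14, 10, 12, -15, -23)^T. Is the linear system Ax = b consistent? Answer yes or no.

yes

Row reduce the augmented matrix [A | b].
R2 ← R2 + (3/2)·R1: [0, 4, -2, -5/2, -47/2]
R3 ← R3 + (1/2)·R1: [0, -8, -2, -15/2, -5/2]
R4 ← R4 + (1/2)·R1: [0, -4, -1, -7/2, -1/2]
R6 ← R6 + (5/4)·R1: [0, 9, -5, -23/4, -217/4]
R3 ← R3 + (2)·R2: [0, 0, -6, -25/2, -99/2]
R4 ← R4 + R2: [0, 0, -3, -6, -24]
R5 ← R5 − (9/4)·R2: [0, 0, 9/2, 77/8, 303/8]
R6 ← R6 − (9/4)·R2: [0, 0, -1/2, -1/8, -11/8]
R4 ← R4 − (1/2)·R3: [0, 0, 0, 1/4, 3/4]
R5 ← R5 + (3/4)·R3: [0, 0, 0, 1/4, 3/4]
R6 ← R6 − (1/12)·R3: [0, 0, 0, 11/12, 11/4]
R5 ← R5 − R4: [0, 0, 0, 0, 0]
R6 ← R6 − (11/3)·R4: [0, 0, 0, 0, 0]
The echelon form has 4 nonzero rows, and every pivot lies in the first 4 columns, so rank(A) = rank([A|b]) = 4.
The system is consistent.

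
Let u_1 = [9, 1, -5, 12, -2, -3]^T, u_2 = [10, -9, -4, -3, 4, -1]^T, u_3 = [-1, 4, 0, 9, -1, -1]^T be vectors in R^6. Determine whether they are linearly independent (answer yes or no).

Form the matrix with these vectors as rows and row reduce.
R2 ← R2 − (10/9)·R1: [0, -91/9, 14/9, -49/3, 56/9, 7/3]
R3 ← R3 + (1/9)·R1: [0, 37/9, -5/9, 31/3, -11/9, -4/3]
R3 ← R3 + (37/91)·R2: [0, 0, 1/13, 48/13, 17/13, -5/13]
3 nonzero rows, so the 3 vectors span a space of dimension 3.
Since 3 = 3, the vectors are linearly independent.

yes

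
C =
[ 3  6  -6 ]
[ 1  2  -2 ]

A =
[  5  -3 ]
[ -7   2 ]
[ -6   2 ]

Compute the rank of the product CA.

1

First compute CA:
[[  9,  -9],
 [  3,  -3]]
Now row reduce the product.
R2 ← R2 − (1/3)·R1: [0, 0]
1 nonzero row, so rank(CA) = 1.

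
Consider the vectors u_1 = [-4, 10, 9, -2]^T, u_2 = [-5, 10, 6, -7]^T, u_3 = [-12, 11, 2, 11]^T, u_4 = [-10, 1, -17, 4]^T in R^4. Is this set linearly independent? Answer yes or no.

yes

Form the matrix with these vectors as rows and row reduce.
R2 ← R2 − (5/4)·R1: [0, -5/2, -21/4, -9/2]
R3 ← R3 − (3)·R1: [0, -19, -25, 17]
R4 ← R4 − (5/2)·R1: [0, -24, -79/2, 9]
R3 ← R3 − (38/5)·R2: [0, 0, 149/10, 256/5]
R4 ← R4 − (48/5)·R2: [0, 0, 109/10, 261/5]
R4 ← R4 − (109/149)·R3: [0, 0, 0, 2197/149]
4 nonzero rows, so the 4 vectors span a space of dimension 4.
Since 4 = 4, the vectors are linearly independent.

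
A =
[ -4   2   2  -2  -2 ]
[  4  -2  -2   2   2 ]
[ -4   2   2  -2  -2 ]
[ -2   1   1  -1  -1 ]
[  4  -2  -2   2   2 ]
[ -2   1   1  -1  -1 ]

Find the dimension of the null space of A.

Row reduce to echelon form.
R2 ← R2 + R1: [0, 0, 0, 0, 0]
R3 ← R3 − R1: [0, 0, 0, 0, 0]
R4 ← R4 − (1/2)·R1: [0, 0, 0, 0, 0]
R5 ← R5 + R1: [0, 0, 0, 0, 0]
R6 ← R6 − (1/2)·R1: [0, 0, 0, 0, 0]
1 nonzero row, so rank(A) = 1.
A has 5 columns; by rank–nullity, nullity = 5 − 1 = 4.

4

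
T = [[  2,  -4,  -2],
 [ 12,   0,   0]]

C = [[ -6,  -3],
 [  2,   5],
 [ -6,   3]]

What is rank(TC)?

First compute TC:
[[ -8, -32],
 [-72, -36]]
Now row reduce the product.
R2 ← R2 − (9)·R1: [0, 252]
2 nonzero rows, so rank(TC) = 2.

2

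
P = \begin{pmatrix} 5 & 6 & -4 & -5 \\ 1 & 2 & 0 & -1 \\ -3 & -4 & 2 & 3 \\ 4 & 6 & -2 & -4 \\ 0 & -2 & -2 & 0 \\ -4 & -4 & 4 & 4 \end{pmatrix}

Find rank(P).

2

Row reduce to echelon form.
R2 ← R2 − (1/5)·R1: [0, 4/5, 4/5, 0]
R3 ← R3 + (3/5)·R1: [0, -2/5, -2/5, 0]
R4 ← R4 − (4/5)·R1: [0, 6/5, 6/5, 0]
R6 ← R6 + (4/5)·R1: [0, 4/5, 4/5, 0]
R3 ← R3 + (1/2)·R2: [0, 0, 0, 0]
R4 ← R4 − (3/2)·R2: [0, 0, 0, 0]
R5 ← R5 + (5/2)·R2: [0, 0, 0, 0]
R6 ← R6 − R2: [0, 0, 0, 0]
Echelon form has 2 nonzero rows, so rank(P) = 2.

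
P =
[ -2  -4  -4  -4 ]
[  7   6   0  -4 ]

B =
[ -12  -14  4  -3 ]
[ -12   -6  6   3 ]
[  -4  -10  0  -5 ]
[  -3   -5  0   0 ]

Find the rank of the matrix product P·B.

2

First compute PB:
[[100, 112, -32,  14],
 [-144, -114,  64,  -3]]
Now row reduce the product.
R2 ← R2 + (36/25)·R1: [0, 1182/25, 448/25, 429/25]
2 nonzero rows, so rank(PB) = 2.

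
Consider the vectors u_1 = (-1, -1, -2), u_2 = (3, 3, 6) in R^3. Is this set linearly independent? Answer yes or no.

no

Form the matrix with these vectors as rows and row reduce.
R2 ← R2 + (3)·R1: [0, 0, 0]
1 nonzero row, so the 2 vectors span a space of dimension 1.
Since 1 < 2, the vectors are linearly dependent.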